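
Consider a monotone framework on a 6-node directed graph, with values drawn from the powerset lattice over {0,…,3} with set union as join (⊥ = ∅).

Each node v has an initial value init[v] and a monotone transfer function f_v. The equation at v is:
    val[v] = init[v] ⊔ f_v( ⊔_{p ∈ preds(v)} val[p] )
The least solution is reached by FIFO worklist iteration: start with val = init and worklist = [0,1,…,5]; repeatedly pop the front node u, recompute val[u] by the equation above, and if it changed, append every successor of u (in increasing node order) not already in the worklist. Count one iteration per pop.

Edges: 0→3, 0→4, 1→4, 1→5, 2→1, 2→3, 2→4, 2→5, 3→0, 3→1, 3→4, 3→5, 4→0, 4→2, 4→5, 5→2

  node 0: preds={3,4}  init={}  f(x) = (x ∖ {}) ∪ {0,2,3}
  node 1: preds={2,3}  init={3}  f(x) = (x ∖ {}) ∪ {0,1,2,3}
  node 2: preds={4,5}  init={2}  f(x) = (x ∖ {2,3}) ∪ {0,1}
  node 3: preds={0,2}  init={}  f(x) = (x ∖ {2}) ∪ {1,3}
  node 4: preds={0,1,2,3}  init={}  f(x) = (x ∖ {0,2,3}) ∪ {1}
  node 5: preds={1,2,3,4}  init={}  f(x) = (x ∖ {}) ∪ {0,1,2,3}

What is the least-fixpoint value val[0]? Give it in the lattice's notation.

{0,1,2,3}

Iteration log — 11 steps:
  step 1. node 0  ⊔preds={}  new={0,2,3}  old={}  +wl: 
  step 2. node 1  ⊔preds={2}  new={0,1,2,3}  old={3}  +wl: 
  step 3. node 2  ⊔preds={}  new={0,1,2}  old={2}  +wl: 1
  step 4. node 3  ⊔preds={0,1,2,3}  new={0,1,3}  old={}  +wl: 0
  step 5. node 4  ⊔preds={0,1,2,3}  new={1}  old={}  +wl: 2
  step 6. node 5  ⊔preds={0,1,2,3}  new={0,1,2,3}  old={}  +wl: 
  step 7. node 1  ⊔preds={0,1,2,3}  new={0,1,2,3}  stable
  step 8. node 0  ⊔preds={0,1,3}  new={0,1,2,3}  old={0,2,3}  +wl: 3,4
  step 9. node 2  ⊔preds={0,1,2,3}  new={0,1,2}  stable
  step 10. node 3  ⊔preds={0,1,2,3}  new={0,1,3}  stable
  step 11. node 4  ⊔preds={0,1,2,3}  new={1}  stable

Least fixpoint reached:
  node 0: {0,1,2,3}
  node 1: {0,1,2,3}
  node 2: {0,1,2}
  node 3: {0,1,3}
  node 4: {1}
  node 5: {0,1,2,3}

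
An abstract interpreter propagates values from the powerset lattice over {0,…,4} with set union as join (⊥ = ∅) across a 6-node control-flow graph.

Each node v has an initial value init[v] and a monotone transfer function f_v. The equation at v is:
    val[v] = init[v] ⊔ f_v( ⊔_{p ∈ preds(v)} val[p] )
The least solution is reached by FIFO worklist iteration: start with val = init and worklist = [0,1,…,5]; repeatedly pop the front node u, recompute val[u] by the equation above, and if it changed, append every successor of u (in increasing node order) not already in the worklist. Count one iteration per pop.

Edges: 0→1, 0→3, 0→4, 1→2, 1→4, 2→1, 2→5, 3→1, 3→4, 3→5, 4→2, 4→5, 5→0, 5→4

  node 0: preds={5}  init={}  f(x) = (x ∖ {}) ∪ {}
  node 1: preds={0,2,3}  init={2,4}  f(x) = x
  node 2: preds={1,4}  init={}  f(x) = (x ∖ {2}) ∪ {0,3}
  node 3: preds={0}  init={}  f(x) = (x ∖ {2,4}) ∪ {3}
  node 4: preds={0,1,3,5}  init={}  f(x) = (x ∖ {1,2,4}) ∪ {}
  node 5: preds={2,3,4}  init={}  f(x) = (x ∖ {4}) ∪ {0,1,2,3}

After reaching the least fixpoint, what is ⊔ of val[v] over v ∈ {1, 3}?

Trace (16 dequeues):
  [1] u=0 | in {} | out {} | ==
  [2] u=1 | in {} | out {2,4} | ==
  [3] u=2 | in {2,4} | out {0,3,4} | prev {} | push {1}
  [4] u=3 | in {} | out {3} | prev {} | push {}
  [5] u=4 | in {2,3,4} | out {3} | prev {} | push {2}
  [6] u=5 | in {0,3,4} | out {0,1,2,3} | prev {} | push {0,4}
  [7] u=1 | in {0,3,4} | out {0,2,3,4} | prev {2,4} | push {}
  [8] u=2 | in {0,2,3,4} | out {0,3,4} | ==
  [9] u=0 | in {0,1,2,3} | out {0,1,2,3} | prev {} | push {1,3}
  [10] u=4 | in {0,1,2,3,4} | out {0,3} | prev {3} | push {2,5}
  [11] u=1 | in {0,1,2,3,4} | out {0,1,2,3,4} | prev {0,2,3,4} | push {4}
  [12] u=3 | in {0,1,2,3} | out {0,1,3} | prev {3} | push {1}
  [13] u=2 | in {0,1,2,3,4} | out {0,1,3,4} | prev {0,3,4} | push {}
  [14] u=5 | in {0,1,3,4} | out {0,1,2,3} | ==
  [15] u=4 | in {0,1,2,3,4} | out {0,3} | ==
  [16] u=1 | in {0,1,2,3,4} | out {0,1,2,3,4} | ==

Converged values:
  [0] {0,1,2,3}
  [1] {0,1,2,3,4}
  [2] {0,1,3,4}
  [3] {0,1,3}
  [4] {0,3}
  [5] {0,1,2,3}

{0,1,2,3,4}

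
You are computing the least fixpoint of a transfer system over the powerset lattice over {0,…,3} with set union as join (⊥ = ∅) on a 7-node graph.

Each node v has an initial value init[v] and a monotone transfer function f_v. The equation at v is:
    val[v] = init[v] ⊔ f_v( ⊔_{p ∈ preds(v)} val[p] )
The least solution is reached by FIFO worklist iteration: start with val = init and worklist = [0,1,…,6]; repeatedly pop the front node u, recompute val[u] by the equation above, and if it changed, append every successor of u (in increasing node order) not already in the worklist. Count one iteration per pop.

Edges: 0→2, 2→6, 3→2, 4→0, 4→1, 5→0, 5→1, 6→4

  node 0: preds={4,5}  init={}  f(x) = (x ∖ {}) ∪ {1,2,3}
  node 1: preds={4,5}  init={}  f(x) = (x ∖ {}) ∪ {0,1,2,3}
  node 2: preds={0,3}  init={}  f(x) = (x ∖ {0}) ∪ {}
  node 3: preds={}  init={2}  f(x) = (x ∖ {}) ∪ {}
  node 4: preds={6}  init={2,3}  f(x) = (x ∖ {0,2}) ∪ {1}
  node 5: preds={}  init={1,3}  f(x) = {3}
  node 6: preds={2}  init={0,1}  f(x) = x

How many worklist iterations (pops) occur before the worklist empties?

Iteration log — 10 steps:
  step 1. node 0  ⊔preds={1,2,3}  new={1,2,3}  old={}  +wl: 
  step 2. node 1  ⊔preds={1,2,3}  new={0,1,2,3}  old={}  +wl: 
  step 3. node 2  ⊔preds={1,2,3}  new={1,2,3}  old={}  +wl: 
  step 4. node 3  ⊔preds={}  new={2}  stable
  step 5. node 4  ⊔preds={0,1}  new={1,2,3}  old={2,3}  +wl: 0,1
  step 6. node 5  ⊔preds={}  new={1,3}  stable
  step 7. node 6  ⊔preds={1,2,3}  new={0,1,2,3}  old={0,1}  +wl: 4
  step 8. node 0  ⊔preds={1,2,3}  new={1,2,3}  stable
  step 9. node 1  ⊔preds={1,2,3}  new={0,1,2,3}  stable
  step 10. node 4  ⊔preds={0,1,2,3}  new={1,2,3}  stable

Least fixpoint reached:
  node 0: {1,2,3}
  node 1: {0,1,2,3}
  node 2: {1,2,3}
  node 3: {2}
  node 4: {1,2,3}
  node 5: {1,3}
  node 6: {0,1,2,3}

10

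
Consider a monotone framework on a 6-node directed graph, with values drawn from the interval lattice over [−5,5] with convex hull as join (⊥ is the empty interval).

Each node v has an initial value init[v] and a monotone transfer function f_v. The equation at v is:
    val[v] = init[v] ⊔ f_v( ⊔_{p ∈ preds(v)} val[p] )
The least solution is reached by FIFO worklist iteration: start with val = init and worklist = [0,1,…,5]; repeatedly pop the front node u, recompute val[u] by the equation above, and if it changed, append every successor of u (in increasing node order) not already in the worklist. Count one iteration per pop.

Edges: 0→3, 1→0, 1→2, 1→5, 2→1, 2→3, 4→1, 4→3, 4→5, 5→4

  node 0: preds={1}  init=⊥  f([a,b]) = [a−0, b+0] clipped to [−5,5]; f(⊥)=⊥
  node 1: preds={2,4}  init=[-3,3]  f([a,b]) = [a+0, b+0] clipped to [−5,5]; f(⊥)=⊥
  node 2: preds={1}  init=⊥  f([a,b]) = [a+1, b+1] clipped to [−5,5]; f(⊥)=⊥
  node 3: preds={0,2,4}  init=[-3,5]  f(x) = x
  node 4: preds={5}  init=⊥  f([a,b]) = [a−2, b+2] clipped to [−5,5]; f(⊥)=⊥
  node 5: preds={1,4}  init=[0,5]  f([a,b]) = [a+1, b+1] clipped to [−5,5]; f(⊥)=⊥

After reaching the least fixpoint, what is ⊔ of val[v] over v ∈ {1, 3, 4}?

[-5,5]

Iteration log — 26 steps:
  step 1. node 0  ⊔preds=[-3,3]  new=[-3,3]  old=⊥  +wl: 
  step 2. node 1  ⊔preds=⊥  new=[-3,3]  stable
  step 3. node 2  ⊔preds=[-3,3]  new=[-2,4]  old=⊥  +wl: 1
  step 4. node 3  ⊔preds=[-3,4]  new=[-3,5]  stable
  step 5. node 4  ⊔preds=[0,5]  new=[-2,5]  old=⊥  +wl: 3
  step 6. node 5  ⊔preds=[-3,5]  new=[-2,5]  old=[0,5]  +wl: 4
  step 7. node 1  ⊔preds=[-2,5]  new=[-3,5]  old=[-3,3]  +wl: 0,2,5
  step 8. node 3  ⊔preds=[-3,5]  new=[-3,5]  stable
  step 9. node 4  ⊔preds=[-2,5]  new=[-4,5]  old=[-2,5]  +wl: 1,3
  step 10. node 0  ⊔preds=[-3,5]  new=[-3,5]  old=[-3,3]  +wl: 
  step 11. node 2  ⊔preds=[-3,5]  new=[-2,5]  old=[-2,4]  +wl: 
  step 12. node 5  ⊔preds=[-4,5]  new=[-3,5]  old=[-2,5]  +wl: 4
  step 13. node 1  ⊔preds=[-4,5]  new=[-4,5]  old=[-3,5]  +wl: 0,2,5
  step 14. node 3  ⊔preds=[-4,5]  new=[-4,5]  old=[-3,5]  +wl: 
  step 15. node 4  ⊔preds=[-3,5]  new=[-5,5]  old=[-4,5]  +wl: 1,3
  step 16. node 0  ⊔preds=[-4,5]  new=[-4,5]  old=[-3,5]  +wl: 
  step 17. node 2  ⊔preds=[-4,5]  new=[-3,5]  old=[-2,5]  +wl: 
  step 18. node 5  ⊔preds=[-5,5]  new=[-4,5]  old=[-3,5]  +wl: 4
  step 19. node 1  ⊔preds=[-5,5]  new=[-5,5]  old=[-4,5]  +wl: 0,2,5
  step 20. node 3  ⊔preds=[-5,5]  new=[-5,5]  old=[-4,5]  +wl: 
  step 21. node 4  ⊔preds=[-4,5]  new=[-5,5]  stable
  step 22. node 0  ⊔preds=[-5,5]  new=[-5,5]  old=[-4,5]  +wl: 3
  step 23. node 2  ⊔preds=[-5,5]  new=[-4,5]  old=[-3,5]  +wl: 1
  step 24. node 5  ⊔preds=[-5,5]  new=[-4,5]  stable
  step 25. node 3  ⊔preds=[-5,5]  new=[-5,5]  stable
  step 26. node 1  ⊔preds=[-5,5]  new=[-5,5]  stable

Least fixpoint reached:
  node 0: [-5,5]
  node 1: [-5,5]
  node 2: [-4,5]
  node 3: [-5,5]
  node 4: [-5,5]
  node 5: [-4,5]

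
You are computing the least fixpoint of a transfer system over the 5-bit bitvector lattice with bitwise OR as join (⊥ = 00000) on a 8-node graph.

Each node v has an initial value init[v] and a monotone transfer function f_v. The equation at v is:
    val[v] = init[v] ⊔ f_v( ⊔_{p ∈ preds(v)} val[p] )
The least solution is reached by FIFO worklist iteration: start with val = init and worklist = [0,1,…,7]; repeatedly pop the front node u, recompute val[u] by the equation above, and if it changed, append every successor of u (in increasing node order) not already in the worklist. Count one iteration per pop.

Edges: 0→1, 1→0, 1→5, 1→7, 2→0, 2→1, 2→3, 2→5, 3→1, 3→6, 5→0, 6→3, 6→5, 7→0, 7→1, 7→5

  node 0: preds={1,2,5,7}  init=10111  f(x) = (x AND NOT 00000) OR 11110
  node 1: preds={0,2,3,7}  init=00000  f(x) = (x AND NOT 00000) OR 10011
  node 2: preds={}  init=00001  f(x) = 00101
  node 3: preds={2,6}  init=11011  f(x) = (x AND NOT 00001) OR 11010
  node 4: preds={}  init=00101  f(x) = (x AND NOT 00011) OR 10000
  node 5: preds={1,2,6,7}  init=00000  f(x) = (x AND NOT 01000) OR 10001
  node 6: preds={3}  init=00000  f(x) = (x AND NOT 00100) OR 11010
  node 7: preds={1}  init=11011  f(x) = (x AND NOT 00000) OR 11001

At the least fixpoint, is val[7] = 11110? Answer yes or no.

no

Iteration log — 12 steps:
  step 1. node 0  ⊔preds=11011  new=11111  old=10111  +wl: 
  step 2. node 1  ⊔preds=11111  new=11111  old=00000  +wl: 0
  step 3. node 2  ⊔preds=00000  new=00101  old=00001  +wl: 1
  step 4. node 3  ⊔preds=00101  new=11111  old=11011  +wl: 
  step 5. node 4  ⊔preds=00000  new=10101  old=00101  +wl: 
  step 6. node 5  ⊔preds=11111  new=10111  old=00000  +wl: 
  step 7. node 6  ⊔preds=11111  new=11011  old=00000  +wl: 3,5
  step 8. node 7  ⊔preds=11111  new=11111  old=11011  +wl: 
  step 9. node 0  ⊔preds=11111  new=11111  stable
  step 10. node 1  ⊔preds=11111  new=11111  stable
  step 11. node 3  ⊔preds=11111  new=11111  stable
  step 12. node 5  ⊔preds=11111  new=10111  stable

Least fixpoint reached:
  node 0: 11111
  node 1: 11111
  node 2: 00101
  node 3: 11111
  node 4: 10101
  node 5: 10111
  node 6: 11011
  node 7: 11111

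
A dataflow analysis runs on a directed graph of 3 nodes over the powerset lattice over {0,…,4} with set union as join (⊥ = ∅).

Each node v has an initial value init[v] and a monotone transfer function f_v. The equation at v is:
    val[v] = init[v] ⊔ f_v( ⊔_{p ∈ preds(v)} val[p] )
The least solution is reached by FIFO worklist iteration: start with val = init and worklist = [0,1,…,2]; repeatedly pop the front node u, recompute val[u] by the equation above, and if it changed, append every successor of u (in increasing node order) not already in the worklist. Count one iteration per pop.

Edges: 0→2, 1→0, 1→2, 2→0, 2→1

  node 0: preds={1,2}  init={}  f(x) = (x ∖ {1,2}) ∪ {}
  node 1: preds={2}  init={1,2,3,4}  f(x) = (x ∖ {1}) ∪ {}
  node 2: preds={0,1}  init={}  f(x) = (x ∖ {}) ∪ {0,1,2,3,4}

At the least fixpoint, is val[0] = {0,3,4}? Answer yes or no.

yes

Trace (7 dequeues):
  [1] u=0 | in {1,2,3,4} | out {3,4} | prev {} | push {}
  [2] u=1 | in {} | out {1,2,3,4} | ==
  [3] u=2 | in {1,2,3,4} | out {0,1,2,3,4} | prev {} | push {0,1}
  [4] u=0 | in {0,1,2,3,4} | out {0,3,4} | prev {3,4} | push {2}
  [5] u=1 | in {0,1,2,3,4} | out {0,1,2,3,4} | prev {1,2,3,4} | push {0}
  [6] u=2 | in {0,1,2,3,4} | out {0,1,2,3,4} | ==
  [7] u=0 | in {0,1,2,3,4} | out {0,3,4} | ==

Converged values:
  [0] {0,3,4}
  [1] {0,1,2,3,4}
  [2] {0,1,2,3,4}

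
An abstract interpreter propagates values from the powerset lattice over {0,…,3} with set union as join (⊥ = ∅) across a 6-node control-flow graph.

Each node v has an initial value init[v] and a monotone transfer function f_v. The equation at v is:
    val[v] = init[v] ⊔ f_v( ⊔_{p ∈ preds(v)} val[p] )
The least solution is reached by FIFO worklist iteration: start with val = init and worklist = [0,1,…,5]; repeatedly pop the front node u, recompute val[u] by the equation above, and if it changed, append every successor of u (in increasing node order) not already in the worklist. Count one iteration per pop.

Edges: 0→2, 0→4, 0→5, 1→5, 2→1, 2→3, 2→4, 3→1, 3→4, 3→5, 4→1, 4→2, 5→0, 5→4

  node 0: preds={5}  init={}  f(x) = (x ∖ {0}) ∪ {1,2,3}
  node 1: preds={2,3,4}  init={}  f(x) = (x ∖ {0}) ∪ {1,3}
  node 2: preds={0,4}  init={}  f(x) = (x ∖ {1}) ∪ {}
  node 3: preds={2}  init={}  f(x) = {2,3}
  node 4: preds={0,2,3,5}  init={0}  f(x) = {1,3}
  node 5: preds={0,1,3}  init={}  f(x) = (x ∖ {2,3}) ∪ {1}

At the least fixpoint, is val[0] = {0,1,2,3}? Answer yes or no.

no

Trace (11 dequeues):
  [1] u=0 | in {} | out {1,2,3} | prev {} | push {}
  [2] u=1 | in {0} | out {1,3} | prev {} | push {}
  [3] u=2 | in {0,1,2,3} | out {0,2,3} | prev {} | push {1}
  [4] u=3 | in {0,2,3} | out {2,3} | prev {} | push {}
  [5] u=4 | in {0,1,2,3} | out {0,1,3} | prev {0} | push {2}
  [6] u=5 | in {1,2,3} | out {1} | prev {} | push {0,4}
  [7] u=1 | in {0,1,2,3} | out {1,2,3} | prev {1,3} | push {5}
  [8] u=2 | in {0,1,2,3} | out {0,2,3} | ==
  [9] u=0 | in {1} | out {1,2,3} | ==
  [10] u=4 | in {0,1,2,3} | out {0,1,3} | ==
  [11] u=5 | in {1,2,3} | out {1} | ==

Converged values:
  [0] {1,2,3}
  [1] {1,2,3}
  [2] {0,2,3}
  [3] {2,3}
  [4] {0,1,3}
  [5] {1}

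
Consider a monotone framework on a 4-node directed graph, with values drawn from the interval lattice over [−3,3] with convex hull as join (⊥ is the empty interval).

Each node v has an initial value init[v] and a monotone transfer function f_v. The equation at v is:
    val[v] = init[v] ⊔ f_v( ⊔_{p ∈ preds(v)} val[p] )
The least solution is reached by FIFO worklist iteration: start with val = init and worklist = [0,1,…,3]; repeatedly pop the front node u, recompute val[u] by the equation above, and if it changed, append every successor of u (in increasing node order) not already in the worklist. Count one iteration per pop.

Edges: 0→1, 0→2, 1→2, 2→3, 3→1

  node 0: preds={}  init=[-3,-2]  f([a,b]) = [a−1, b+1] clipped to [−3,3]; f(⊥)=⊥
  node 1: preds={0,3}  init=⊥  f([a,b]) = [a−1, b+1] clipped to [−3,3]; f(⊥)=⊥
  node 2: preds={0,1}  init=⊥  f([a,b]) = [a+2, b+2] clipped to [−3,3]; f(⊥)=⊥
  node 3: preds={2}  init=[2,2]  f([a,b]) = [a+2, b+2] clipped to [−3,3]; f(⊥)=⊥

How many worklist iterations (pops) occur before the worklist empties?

5

Trace (5 dequeues):
  [1] u=0 | in ⊥ | out [-3,-2] | ==
  [2] u=1 | in [-3,2] | out [-3,3] | prev ⊥ | push {}
  [3] u=2 | in [-3,3] | out [-1,3] | prev ⊥ | push {}
  [4] u=3 | in [-1,3] | out [1,3] | prev [2,2] | push {1}
  [5] u=1 | in [-3,3] | out [-3,3] | ==

Converged values:
  [0] [-3,-2]
  [1] [-3,3]
  [2] [-1,3]
  [3] [1,3]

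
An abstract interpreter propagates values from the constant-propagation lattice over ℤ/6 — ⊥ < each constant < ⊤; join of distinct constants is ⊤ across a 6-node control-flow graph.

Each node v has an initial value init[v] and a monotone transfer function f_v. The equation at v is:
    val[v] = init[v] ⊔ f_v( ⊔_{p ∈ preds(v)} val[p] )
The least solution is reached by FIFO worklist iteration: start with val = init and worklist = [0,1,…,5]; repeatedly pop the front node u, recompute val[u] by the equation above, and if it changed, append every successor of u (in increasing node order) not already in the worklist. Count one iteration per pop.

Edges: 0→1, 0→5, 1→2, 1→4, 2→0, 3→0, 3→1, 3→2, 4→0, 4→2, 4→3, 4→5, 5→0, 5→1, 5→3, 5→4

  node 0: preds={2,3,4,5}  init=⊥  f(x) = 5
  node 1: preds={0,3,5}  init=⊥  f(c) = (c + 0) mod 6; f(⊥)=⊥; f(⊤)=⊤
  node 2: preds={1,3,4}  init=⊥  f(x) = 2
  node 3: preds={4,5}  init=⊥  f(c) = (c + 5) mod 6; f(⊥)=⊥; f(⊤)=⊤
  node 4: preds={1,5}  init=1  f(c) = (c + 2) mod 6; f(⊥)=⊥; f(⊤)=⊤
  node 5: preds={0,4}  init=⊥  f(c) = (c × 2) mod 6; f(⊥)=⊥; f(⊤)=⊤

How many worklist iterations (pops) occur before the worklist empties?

Iteration log — 16 steps:
  step 1. node 0  ⊔preds=1  new=5  old=⊥  +wl: 
  step 2. node 1  ⊔preds=5  new=5  old=⊥  +wl: 
  step 3. node 2  ⊔preds=⊤  new=2  old=⊥  +wl: 0
  step 4. node 3  ⊔preds=1  new=0  old=⊥  +wl: 1,2
  step 5. node 4  ⊔preds=5  new=1  stable
  step 6. node 5  ⊔preds=⊤  new=⊤  old=⊥  +wl: 3,4
  step 7. node 0  ⊔preds=⊤  new=5  stable
  step 8. node 1  ⊔preds=⊤  new=⊤  old=5  +wl: 
  step 9. node 2  ⊔preds=⊤  new=2  stable
  step 10. node 3  ⊔preds=⊤  new=⊤  old=0  +wl: 0,1,2
  step 11. node 4  ⊔preds=⊤  new=⊤  old=1  +wl: 3,5
  step 12. node 0  ⊔preds=⊤  new=5  stable
  step 13. node 1  ⊔preds=⊤  new=⊤  stable
  step 14. node 2  ⊔preds=⊤  new=2  stable
  step 15. node 3  ⊔preds=⊤  new=⊤  stable
  step 16. node 5  ⊔preds=⊤  new=⊤  stable

Least fixpoint reached:
  node 0: 5
  node 1: ⊤
  node 2: 2
  node 3: ⊤
  node 4: ⊤
  node 5: ⊤

16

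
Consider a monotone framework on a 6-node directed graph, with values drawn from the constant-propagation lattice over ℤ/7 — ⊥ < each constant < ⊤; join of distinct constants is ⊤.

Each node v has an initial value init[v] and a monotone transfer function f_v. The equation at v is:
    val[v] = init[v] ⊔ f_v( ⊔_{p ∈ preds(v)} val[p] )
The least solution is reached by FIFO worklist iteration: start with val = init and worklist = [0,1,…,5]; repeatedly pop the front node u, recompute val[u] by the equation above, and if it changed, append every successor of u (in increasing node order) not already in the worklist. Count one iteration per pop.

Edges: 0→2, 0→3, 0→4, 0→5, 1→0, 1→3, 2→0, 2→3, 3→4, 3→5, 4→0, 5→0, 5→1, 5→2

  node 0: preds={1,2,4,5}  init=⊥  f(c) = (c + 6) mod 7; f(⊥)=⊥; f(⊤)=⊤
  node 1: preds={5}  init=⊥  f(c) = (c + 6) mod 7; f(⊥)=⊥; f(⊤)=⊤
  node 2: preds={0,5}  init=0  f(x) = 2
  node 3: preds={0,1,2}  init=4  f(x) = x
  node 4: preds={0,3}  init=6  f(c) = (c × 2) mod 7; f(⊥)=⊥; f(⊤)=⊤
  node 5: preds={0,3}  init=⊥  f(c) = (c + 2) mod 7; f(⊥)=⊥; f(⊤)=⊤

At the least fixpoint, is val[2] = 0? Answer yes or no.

Worklist (11 pops):
  #1 pop 0: in=⊤ → ⊤ (was ⊥); enqueue []
  #2 pop 1: in=⊥ → ⊥ (no change)
  #3 pop 2: in=⊤ → ⊤ (was 0); enqueue [0]
  #4 pop 3: in=⊤ → ⊤ (was 4); enqueue []
  #5 pop 4: in=⊤ → ⊤ (was 6); enqueue []
  #6 pop 5: in=⊤ → ⊤ (was ⊥); enqueue [1,2]
  #7 pop 0: in=⊤ → ⊤ (no change)
  #8 pop 1: in=⊤ → ⊤ (was ⊥); enqueue [0,3]
  #9 pop 2: in=⊤ → ⊤ (no change)
  #10 pop 0: in=⊤ → ⊤ (no change)
  #11 pop 3: in=⊤ → ⊤ (no change)

Fixpoint:
  val[0] = ⊤
  val[1] = ⊤
  val[2] = ⊤
  val[3] = ⊤
  val[4] = ⊤
  val[5] = ⊤

no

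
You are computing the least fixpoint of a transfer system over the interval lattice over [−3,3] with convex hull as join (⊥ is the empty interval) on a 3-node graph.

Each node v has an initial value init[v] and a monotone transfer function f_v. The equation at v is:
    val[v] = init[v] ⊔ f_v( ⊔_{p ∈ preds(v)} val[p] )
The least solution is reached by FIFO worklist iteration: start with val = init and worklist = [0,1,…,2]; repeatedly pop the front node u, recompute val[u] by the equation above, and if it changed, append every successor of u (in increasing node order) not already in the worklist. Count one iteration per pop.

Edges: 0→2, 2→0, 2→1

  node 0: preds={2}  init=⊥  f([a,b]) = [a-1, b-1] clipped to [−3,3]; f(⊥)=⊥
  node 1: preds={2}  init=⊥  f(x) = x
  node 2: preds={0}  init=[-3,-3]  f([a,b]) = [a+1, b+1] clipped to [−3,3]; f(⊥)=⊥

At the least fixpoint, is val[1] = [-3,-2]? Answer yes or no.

Trace (5 dequeues):
  [1] u=0 | in [-3,-3] | out [-3,-3] | prev ⊥ | push {}
  [2] u=1 | in [-3,-3] | out [-3,-3] | prev ⊥ | push {}
  [3] u=2 | in [-3,-3] | out [-3,-2] | prev [-3,-3] | push {0,1}
  [4] u=0 | in [-3,-2] | out [-3,-3] | ==
  [5] u=1 | in [-3,-2] | out [-3,-2] | prev [-3,-3] | push {}

Converged values:
  [0] [-3,-3]
  [1] [-3,-2]
  [2] [-3,-2]

yes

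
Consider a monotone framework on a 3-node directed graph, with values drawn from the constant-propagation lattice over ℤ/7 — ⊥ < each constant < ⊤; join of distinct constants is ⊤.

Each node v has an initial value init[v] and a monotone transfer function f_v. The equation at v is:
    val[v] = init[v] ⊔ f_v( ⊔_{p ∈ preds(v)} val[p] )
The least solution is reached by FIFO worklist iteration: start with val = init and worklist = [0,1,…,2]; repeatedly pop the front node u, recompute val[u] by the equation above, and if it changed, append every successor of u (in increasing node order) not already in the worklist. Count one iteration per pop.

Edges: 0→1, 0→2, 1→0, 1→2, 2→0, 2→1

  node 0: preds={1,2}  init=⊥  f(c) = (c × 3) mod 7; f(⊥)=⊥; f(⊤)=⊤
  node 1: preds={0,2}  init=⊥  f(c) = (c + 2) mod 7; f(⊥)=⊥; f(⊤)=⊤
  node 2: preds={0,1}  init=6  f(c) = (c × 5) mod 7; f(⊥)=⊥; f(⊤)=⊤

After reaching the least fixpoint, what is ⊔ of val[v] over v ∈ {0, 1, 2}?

Worklist (6 pops):
  #1 pop 0: in=6 → 4 (was ⊥); enqueue []
  #2 pop 1: in=⊤ → ⊤ (was ⊥); enqueue [0]
  #3 pop 2: in=⊤ → ⊤ (was 6); enqueue [1]
  #4 pop 0: in=⊤ → ⊤ (was 4); enqueue [2]
  #5 pop 1: in=⊤ → ⊤ (no change)
  #6 pop 2: in=⊤ → ⊤ (no change)

Fixpoint:
  val[0] = ⊤
  val[1] = ⊤
  val[2] = ⊤

⊤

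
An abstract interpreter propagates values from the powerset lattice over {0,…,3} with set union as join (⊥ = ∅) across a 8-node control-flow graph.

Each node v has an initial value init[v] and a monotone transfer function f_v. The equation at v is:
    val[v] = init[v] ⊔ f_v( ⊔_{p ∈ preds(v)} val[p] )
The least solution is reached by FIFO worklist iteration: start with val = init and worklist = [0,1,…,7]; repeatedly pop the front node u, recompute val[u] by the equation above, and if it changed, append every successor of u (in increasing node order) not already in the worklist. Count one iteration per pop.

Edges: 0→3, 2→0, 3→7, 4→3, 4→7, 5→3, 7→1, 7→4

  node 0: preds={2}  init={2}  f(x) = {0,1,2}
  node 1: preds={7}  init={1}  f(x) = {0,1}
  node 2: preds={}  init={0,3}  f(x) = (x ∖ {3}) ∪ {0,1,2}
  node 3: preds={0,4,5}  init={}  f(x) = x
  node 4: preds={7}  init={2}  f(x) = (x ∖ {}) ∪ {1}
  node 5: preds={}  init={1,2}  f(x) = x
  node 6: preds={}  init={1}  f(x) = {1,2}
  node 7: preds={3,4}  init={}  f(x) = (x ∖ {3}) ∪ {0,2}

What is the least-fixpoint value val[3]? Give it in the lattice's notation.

{0,1,2}

Worklist (14 pops):
  #1 pop 0: in={0,3} → {0,1,2} (was {2}); enqueue []
  #2 pop 1: in={} → {0,1} (was {1}); enqueue []
  #3 pop 2: in={} → {0,1,2,3} (was {0,3}); enqueue [0]
  #4 pop 3: in={0,1,2} → {0,1,2} (was {}); enqueue []
  #5 pop 4: in={} → {1,2} (was {2}); enqueue [3]
  #6 pop 5: in={} → {1,2} (no change)
  #7 pop 6: in={} → {1,2} (was {1}); enqueue []
  #8 pop 7: in={0,1,2} → {0,1,2} (was {}); enqueue [1,4]
  #9 pop 0: in={0,1,2,3} → {0,1,2} (no change)
  #10 pop 3: in={0,1,2} → {0,1,2} (no change)
  #11 pop 1: in={0,1,2} → {0,1} (no change)
  #12 pop 4: in={0,1,2} → {0,1,2} (was {1,2}); enqueue [3,7]
  #13 pop 3: in={0,1,2} → {0,1,2} (no change)
  #14 pop 7: in={0,1,2} → {0,1,2} (no change)

Fixpoint:
  val[0] = {0,1,2}
  val[1] = {0,1}
  val[2] = {0,1,2,3}
  val[3] = {0,1,2}
  val[4] = {0,1,2}
  val[5] = {1,2}
  val[6] = {1,2}
  val[7] = {0,1,2}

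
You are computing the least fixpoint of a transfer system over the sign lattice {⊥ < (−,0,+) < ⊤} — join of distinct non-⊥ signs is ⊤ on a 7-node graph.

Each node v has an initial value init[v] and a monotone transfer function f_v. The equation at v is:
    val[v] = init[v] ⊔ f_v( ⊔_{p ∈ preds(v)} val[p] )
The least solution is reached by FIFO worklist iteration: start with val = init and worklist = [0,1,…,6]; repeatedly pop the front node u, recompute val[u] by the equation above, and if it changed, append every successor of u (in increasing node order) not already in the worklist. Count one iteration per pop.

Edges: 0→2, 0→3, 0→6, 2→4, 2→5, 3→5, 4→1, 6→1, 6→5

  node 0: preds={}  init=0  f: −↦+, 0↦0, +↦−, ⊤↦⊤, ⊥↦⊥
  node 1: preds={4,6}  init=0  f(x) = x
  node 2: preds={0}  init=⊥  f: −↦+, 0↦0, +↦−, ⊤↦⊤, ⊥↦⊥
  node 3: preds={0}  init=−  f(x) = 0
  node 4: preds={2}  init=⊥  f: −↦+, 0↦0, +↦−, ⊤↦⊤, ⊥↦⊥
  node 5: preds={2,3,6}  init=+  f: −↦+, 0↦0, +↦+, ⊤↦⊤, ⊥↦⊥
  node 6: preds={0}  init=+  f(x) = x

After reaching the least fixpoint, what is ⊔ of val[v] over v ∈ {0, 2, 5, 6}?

Worklist (9 pops):
  #1 pop 0: in=⊥ → 0 (no change)
  #2 pop 1: in=+ → ⊤ (was 0); enqueue []
  #3 pop 2: in=0 → 0 (was ⊥); enqueue []
  #4 pop 3: in=0 → ⊤ (was −); enqueue []
  #5 pop 4: in=0 → 0 (was ⊥); enqueue [1]
  #6 pop 5: in=⊤ → ⊤ (was +); enqueue []
  #7 pop 6: in=0 → ⊤ (was +); enqueue [5]
  #8 pop 1: in=⊤ → ⊤ (no change)
  #9 pop 5: in=⊤ → ⊤ (no change)

Fixpoint:
  val[0] = 0
  val[1] = ⊤
  val[2] = 0
  val[3] = ⊤
  val[4] = 0
  val[5] = ⊤
  val[6] = ⊤

⊤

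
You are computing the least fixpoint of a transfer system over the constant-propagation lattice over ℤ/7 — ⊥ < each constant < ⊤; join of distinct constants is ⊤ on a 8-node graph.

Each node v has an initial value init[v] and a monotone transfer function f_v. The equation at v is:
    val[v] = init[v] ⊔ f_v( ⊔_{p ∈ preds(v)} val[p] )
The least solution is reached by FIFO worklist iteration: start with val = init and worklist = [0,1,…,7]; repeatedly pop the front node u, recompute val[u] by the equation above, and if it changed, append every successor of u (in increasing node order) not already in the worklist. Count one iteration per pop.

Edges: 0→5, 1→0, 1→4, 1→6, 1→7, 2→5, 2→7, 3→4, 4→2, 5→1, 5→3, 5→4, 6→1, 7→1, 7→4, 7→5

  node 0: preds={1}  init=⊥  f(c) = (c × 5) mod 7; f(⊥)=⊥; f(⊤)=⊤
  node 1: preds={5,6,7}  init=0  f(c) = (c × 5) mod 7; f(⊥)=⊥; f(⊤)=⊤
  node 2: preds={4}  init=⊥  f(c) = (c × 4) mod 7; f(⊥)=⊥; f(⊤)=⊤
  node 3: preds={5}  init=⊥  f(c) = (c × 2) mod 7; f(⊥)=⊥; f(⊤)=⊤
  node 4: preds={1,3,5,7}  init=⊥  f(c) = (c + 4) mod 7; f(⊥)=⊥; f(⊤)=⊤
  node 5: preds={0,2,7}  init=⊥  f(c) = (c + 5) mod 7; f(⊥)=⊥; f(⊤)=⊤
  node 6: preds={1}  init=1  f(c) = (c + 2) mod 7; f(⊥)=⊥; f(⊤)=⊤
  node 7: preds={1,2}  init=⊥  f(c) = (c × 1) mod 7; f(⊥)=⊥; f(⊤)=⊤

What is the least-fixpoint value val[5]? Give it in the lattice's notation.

Trace (18 dequeues):
  [1] u=0 | in 0 | out 0 | prev ⊥ | push {}
  [2] u=1 | in 1 | out ⊤ | prev 0 | push {0}
  [3] u=2 | in ⊥ | out ⊥ | ==
  [4] u=3 | in ⊥ | out ⊥ | ==
  [5] u=4 | in ⊤ | out ⊤ | prev ⊥ | push {2}
  [6] u=5 | in 0 | out 5 | prev ⊥ | push {1,3,4}
  [7] u=6 | in ⊤ | out ⊤ | prev 1 | push {}
  [8] u=7 | in ⊤ | out ⊤ | prev ⊥ | push {5}
  [9] u=0 | in ⊤ | out ⊤ | prev 0 | push {}
  [10] u=2 | in ⊤ | out ⊤ | prev ⊥ | push {7}
  [11] u=1 | in ⊤ | out ⊤ | ==
  [12] u=3 | in 5 | out 3 | prev ⊥ | push {}
  [13] u=4 | in ⊤ | out ⊤ | ==
  [14] u=5 | in ⊤ | out ⊤ | prev 5 | push {1,3,4}
  [15] u=7 | in ⊤ | out ⊤ | ==
  [16] u=1 | in ⊤ | out ⊤ | ==
  [17] u=3 | in ⊤ | out ⊤ | prev 3 | push {}
  [18] u=4 | in ⊤ | out ⊤ | ==

Converged values:
  [0] ⊤
  [1] ⊤
  [2] ⊤
  [3] ⊤
  [4] ⊤
  [5] ⊤
  [6] ⊤
  [7] ⊤

⊤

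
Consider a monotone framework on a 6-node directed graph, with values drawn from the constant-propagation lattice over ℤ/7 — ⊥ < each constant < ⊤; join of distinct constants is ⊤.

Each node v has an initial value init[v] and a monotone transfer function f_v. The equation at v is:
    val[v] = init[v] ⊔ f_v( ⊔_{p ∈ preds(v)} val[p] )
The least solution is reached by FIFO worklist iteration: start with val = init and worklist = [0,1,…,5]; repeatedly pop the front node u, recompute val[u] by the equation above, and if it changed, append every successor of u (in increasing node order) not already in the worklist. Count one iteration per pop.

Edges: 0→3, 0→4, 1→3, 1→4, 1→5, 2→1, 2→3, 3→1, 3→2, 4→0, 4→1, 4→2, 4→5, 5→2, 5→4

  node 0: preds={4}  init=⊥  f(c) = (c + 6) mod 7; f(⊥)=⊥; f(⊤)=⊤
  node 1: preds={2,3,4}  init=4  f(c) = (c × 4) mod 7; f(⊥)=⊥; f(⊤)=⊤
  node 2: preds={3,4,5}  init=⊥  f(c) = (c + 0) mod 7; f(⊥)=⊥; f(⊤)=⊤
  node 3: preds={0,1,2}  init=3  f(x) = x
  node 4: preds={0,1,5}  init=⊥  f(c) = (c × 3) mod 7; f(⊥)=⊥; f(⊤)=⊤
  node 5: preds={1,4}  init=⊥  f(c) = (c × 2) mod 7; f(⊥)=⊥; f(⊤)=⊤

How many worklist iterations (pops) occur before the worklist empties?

12

Worklist (12 pops):
  #1 pop 0: in=⊥ → ⊥ (no change)
  #2 pop 1: in=3 → ⊤ (was 4); enqueue []
  #3 pop 2: in=3 → 3 (was ⊥); enqueue [1]
  #4 pop 3: in=⊤ → ⊤ (was 3); enqueue [2]
  #5 pop 4: in=⊤ → ⊤ (was ⊥); enqueue [0]
  #6 pop 5: in=⊤ → ⊤ (was ⊥); enqueue [4]
  #7 pop 1: in=⊤ → ⊤ (no change)
  #8 pop 2: in=⊤ → ⊤ (was 3); enqueue [1,3]
  #9 pop 0: in=⊤ → ⊤ (was ⊥); enqueue []
  #10 pop 4: in=⊤ → ⊤ (no change)
  #11 pop 1: in=⊤ → ⊤ (no change)
  #12 pop 3: in=⊤ → ⊤ (no change)

Fixpoint:
  val[0] = ⊤
  val[1] = ⊤
  val[2] = ⊤
  val[3] = ⊤
  val[4] = ⊤
  val[5] = ⊤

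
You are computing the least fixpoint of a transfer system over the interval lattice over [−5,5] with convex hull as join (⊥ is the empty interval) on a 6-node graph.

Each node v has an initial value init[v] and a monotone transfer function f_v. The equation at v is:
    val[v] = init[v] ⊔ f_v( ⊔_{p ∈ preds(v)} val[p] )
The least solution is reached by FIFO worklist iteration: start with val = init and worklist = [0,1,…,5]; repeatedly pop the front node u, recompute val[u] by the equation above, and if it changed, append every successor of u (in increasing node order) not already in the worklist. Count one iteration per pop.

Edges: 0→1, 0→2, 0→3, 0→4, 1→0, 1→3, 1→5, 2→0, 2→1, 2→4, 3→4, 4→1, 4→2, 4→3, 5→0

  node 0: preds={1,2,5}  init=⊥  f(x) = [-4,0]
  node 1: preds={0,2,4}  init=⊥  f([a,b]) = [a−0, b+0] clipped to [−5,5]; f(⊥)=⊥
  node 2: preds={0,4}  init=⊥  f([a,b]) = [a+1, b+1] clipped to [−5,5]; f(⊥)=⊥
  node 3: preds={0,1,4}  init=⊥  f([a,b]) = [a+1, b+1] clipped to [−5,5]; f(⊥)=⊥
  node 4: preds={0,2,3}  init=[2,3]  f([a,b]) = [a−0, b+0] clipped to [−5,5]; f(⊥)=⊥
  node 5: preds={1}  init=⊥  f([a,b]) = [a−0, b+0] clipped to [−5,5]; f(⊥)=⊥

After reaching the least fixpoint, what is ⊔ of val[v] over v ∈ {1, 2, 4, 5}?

Iteration log — 20 steps:
  step 1. node 0  ⊔preds=⊥  new=[-4,0]  old=⊥  +wl: 
  step 2. node 1  ⊔preds=[-4,3]  new=[-4,3]  old=⊥  +wl: 0
  step 3. node 2  ⊔preds=[-4,3]  new=[-3,4]  old=⊥  +wl: 1
  step 4. node 3  ⊔preds=[-4,3]  new=[-3,4]  old=⊥  +wl: 
  step 5. node 4  ⊔preds=[-4,4]  new=[-4,4]  old=[2,3]  +wl: 2,3
  step 6. node 5  ⊔preds=[-4,3]  new=[-4,3]  old=⊥  +wl: 
  step 7. node 0  ⊔preds=[-4,4]  new=[-4,0]  stable
  step 8. node 1  ⊔preds=[-4,4]  new=[-4,4]  old=[-4,3]  +wl: 0,5
  step 9. node 2  ⊔preds=[-4,4]  new=[-3,5]  old=[-3,4]  +wl: 1,4
  step 10. node 3  ⊔preds=[-4,4]  new=[-3,5]  old=[-3,4]  +wl: 
  step 11. node 0  ⊔preds=[-4,5]  new=[-4,0]  stable
  step 12. node 5  ⊔preds=[-4,4]  new=[-4,4]  old=[-4,3]  +wl: 0
  step 13. node 1  ⊔preds=[-4,5]  new=[-4,5]  old=[-4,4]  +wl: 3,5
  step 14. node 4  ⊔preds=[-4,5]  new=[-4,5]  old=[-4,4]  +wl: 1,2
  step 15. node 0  ⊔preds=[-4,5]  new=[-4,0]  stable
  step 16. node 3  ⊔preds=[-4,5]  new=[-3,5]  stable
  step 17. node 5  ⊔preds=[-4,5]  new=[-4,5]  old=[-4,4]  +wl: 0
  step 18. node 1  ⊔preds=[-4,5]  new=[-4,5]  stable
  step 19. node 2  ⊔preds=[-4,5]  new=[-3,5]  stable
  step 20. node 0  ⊔preds=[-4,5]  new=[-4,0]  stable

Least fixpoint reached:
  node 0: [-4,0]
  node 1: [-4,5]
  node 2: [-3,5]
  node 3: [-3,5]
  node 4: [-4,5]
  node 5: [-4,5]

[-4,5]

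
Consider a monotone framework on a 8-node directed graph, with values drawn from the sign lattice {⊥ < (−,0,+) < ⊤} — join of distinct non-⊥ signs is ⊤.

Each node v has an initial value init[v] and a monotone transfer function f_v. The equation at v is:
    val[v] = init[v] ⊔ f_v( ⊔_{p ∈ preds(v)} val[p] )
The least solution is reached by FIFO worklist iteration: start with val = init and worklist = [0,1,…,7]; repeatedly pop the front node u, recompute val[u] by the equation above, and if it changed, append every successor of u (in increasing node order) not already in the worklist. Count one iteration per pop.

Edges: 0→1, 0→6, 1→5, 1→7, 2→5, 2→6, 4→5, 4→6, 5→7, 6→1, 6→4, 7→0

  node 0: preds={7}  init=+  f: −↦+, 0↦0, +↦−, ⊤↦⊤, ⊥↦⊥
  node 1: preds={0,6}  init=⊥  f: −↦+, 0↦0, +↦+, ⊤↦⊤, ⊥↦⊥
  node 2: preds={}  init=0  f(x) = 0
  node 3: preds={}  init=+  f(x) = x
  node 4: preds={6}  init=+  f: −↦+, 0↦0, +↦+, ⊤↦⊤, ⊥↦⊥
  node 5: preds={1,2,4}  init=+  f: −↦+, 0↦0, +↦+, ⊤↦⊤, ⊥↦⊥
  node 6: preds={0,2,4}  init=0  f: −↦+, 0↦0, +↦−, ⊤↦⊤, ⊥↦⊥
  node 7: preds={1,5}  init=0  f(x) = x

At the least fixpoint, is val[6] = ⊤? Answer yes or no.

Worklist (11 pops):
  #1 pop 0: in=0 → ⊤ (was +); enqueue []
  #2 pop 1: in=⊤ → ⊤ (was ⊥); enqueue []
  #3 pop 2: in=⊥ → 0 (no change)
  #4 pop 3: in=⊥ → + (no change)
  #5 pop 4: in=0 → ⊤ (was +); enqueue []
  #6 pop 5: in=⊤ → ⊤ (was +); enqueue []
  #7 pop 6: in=⊤ → ⊤ (was 0); enqueue [1,4]
  #8 pop 7: in=⊤ → ⊤ (was 0); enqueue [0]
  #9 pop 1: in=⊤ → ⊤ (no change)
  #10 pop 4: in=⊤ → ⊤ (no change)
  #11 pop 0: in=⊤ → ⊤ (no change)

Fixpoint:
  val[0] = ⊤
  val[1] = ⊤
  val[2] = 0
  val[3] = +
  val[4] = ⊤
  val[5] = ⊤
  val[6] = ⊤
  val[7] = ⊤

yes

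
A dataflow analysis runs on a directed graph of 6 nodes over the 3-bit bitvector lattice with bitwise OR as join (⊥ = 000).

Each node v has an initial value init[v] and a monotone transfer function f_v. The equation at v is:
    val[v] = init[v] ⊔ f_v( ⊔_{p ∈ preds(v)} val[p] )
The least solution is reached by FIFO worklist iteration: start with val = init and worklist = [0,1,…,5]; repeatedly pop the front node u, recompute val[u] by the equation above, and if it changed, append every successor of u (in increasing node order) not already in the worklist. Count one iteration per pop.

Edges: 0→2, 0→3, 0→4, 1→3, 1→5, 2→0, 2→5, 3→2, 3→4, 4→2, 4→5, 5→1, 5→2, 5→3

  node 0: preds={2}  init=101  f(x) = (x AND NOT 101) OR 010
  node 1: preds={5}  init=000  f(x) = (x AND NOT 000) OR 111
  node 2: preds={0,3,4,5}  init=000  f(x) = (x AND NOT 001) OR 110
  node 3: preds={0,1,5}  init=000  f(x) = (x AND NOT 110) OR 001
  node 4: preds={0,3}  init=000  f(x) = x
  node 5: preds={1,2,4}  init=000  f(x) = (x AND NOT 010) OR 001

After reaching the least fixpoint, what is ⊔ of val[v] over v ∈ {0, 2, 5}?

111

Trace (10 dequeues):
  [1] u=0 | in 000 | out 111 | prev 101 | push {}
  [2] u=1 | in 000 | out 111 | prev 000 | push {}
  [3] u=2 | in 111 | out 110 | prev 000 | push {0}
  [4] u=3 | in 111 | out 001 | prev 000 | push {2}
  [5] u=4 | in 111 | out 111 | prev 000 | push {}
  [6] u=5 | in 111 | out 101 | prev 000 | push {1,3}
  [7] u=0 | in 110 | out 111 | ==
  [8] u=2 | in 111 | out 110 | ==
  [9] u=1 | in 101 | out 111 | ==
  [10] u=3 | in 111 | out 001 | ==

Converged values:
  [0] 111
  [1] 111
  [2] 110
  [3] 001
  [4] 111
  [5] 101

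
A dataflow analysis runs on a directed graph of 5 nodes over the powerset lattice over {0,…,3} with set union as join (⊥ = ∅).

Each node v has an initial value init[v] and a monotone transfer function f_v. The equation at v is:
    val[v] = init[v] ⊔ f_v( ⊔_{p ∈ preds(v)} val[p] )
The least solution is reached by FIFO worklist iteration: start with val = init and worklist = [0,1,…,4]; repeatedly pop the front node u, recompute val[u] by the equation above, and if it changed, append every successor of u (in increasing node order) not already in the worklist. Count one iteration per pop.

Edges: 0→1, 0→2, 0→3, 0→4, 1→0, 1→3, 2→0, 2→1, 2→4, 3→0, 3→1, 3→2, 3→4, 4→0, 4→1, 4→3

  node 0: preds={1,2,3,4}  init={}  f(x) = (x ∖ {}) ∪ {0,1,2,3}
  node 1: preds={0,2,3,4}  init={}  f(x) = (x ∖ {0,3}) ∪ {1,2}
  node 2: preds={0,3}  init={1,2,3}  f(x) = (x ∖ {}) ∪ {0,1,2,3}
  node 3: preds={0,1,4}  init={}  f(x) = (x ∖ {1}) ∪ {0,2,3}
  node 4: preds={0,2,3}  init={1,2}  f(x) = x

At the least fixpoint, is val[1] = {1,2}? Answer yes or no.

Trace (9 dequeues):
  [1] u=0 | in {1,2,3} | out {0,1,2,3} | prev {} | push {}
  [2] u=1 | in {0,1,2,3} | out {1,2} | prev {} | push {0}
  [3] u=2 | in {0,1,2,3} | out {0,1,2,3} | prev {1,2,3} | push {1}
  [4] u=3 | in {0,1,2,3} | out {0,2,3} | prev {} | push {2}
  [5] u=4 | in {0,1,2,3} | out {0,1,2,3} | prev {1,2} | push {3}
  [6] u=0 | in {0,1,2,3} | out {0,1,2,3} | ==
  [7] u=1 | in {0,1,2,3} | out {1,2} | ==
  [8] u=2 | in {0,1,2,3} | out {0,1,2,3} | ==
  [9] u=3 | in {0,1,2,3} | out {0,2,3} | ==

Converged values:
  [0] {0,1,2,3}
  [1] {1,2}
  [2] {0,1,2,3}
  [3] {0,2,3}
  [4] {0,1,2,3}

yes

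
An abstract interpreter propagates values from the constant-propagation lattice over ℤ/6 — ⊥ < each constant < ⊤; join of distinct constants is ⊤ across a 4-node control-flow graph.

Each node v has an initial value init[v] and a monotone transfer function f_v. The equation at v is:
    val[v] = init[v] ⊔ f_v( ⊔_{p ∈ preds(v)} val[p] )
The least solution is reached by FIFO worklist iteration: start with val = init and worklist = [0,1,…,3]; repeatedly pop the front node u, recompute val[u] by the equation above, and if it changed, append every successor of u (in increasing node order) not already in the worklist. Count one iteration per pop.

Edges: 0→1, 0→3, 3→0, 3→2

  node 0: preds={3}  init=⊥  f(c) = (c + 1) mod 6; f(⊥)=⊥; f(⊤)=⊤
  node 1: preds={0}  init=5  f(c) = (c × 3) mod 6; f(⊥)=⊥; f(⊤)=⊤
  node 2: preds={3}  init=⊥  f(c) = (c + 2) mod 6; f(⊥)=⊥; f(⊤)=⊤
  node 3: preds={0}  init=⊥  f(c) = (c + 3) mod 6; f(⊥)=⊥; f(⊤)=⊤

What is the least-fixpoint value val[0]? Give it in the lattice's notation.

Trace (4 dequeues):
  [1] u=0 | in ⊥ | out ⊥ | ==
  [2] u=1 | in ⊥ | out 5 | ==
  [3] u=2 | in ⊥ | out ⊥ | ==
  [4] u=3 | in ⊥ | out ⊥ | ==

Converged values:
  [0] ⊥
  [1] 5
  [2] ⊥
  [3] ⊥

⊥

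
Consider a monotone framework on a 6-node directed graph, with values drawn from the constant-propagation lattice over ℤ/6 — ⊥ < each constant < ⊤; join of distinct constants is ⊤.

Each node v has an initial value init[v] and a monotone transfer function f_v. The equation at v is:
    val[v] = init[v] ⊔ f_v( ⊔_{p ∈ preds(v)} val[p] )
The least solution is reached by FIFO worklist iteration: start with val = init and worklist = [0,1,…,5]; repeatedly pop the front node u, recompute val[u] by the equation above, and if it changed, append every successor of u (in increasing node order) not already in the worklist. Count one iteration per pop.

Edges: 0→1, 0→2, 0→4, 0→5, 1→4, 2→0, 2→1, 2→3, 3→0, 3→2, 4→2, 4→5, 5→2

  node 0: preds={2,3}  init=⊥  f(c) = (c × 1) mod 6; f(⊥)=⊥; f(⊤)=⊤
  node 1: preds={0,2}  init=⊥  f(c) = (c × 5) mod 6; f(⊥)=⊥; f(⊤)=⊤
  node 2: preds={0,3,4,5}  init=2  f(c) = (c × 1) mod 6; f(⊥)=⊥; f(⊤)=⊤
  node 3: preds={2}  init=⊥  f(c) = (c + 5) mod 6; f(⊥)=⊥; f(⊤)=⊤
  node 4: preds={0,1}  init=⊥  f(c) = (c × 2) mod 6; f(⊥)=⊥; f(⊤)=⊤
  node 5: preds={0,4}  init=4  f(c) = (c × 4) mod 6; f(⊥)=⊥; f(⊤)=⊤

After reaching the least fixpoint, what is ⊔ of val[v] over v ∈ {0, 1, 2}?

Trace (11 dequeues):
  [1] u=0 | in 2 | out 2 | prev ⊥ | push {}
  [2] u=1 | in 2 | out 4 | prev ⊥ | push {}
  [3] u=2 | in ⊤ | out ⊤ | prev 2 | push {0,1}
  [4] u=3 | in ⊤ | out ⊤ | prev ⊥ | push {2}
  [5] u=4 | in ⊤ | out ⊤ | prev ⊥ | push {}
  [6] u=5 | in ⊤ | out ⊤ | prev 4 | push {}
  [7] u=0 | in ⊤ | out ⊤ | prev 2 | push {4,5}
  [8] u=1 | in ⊤ | out ⊤ | prev 4 | push {}
  [9] u=2 | in ⊤ | out ⊤ | ==
  [10] u=4 | in ⊤ | out ⊤ | ==
  [11] u=5 | in ⊤ | out ⊤ | ==

Converged values:
  [0] ⊤
  [1] ⊤
  [2] ⊤
  [3] ⊤
  [4] ⊤
  [5] ⊤

⊤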